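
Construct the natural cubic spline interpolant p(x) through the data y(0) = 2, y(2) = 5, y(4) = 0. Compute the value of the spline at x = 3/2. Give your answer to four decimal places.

With M_i denoting the second derivative at x_i, h_i = 2, 2, and Δ_i = (y_(i+1) − y_i)/h_i = 3/2, -5/2:
  2·M_0 + 8·M_1 + 2·M_2 = 6(Δ_1 - Δ_0) = -24
Natural end conditions: M_0 = M_2 = 0.
Solving the tridiagonal system: M_0 = 0, M_1 = -3, M_2 = 0.
On [0, 2], p(x) = 2 + 5/2·x + 0·x² - 1/4·x³.
With x = 3/2: p(3/2) = 157/32.

4.9063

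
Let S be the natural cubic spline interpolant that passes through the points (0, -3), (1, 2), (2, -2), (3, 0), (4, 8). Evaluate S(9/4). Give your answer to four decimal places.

-2.3714

Let M_i = S''(x_i). Step sizes h_i = 1, 1, 1, 1; slopes of the chords Δ_i = (y_(i+1) - y_i)/h_i = 5, -4, 2, 8.
  1·M_0 + 4·M_1 + 1·M_2 = 6(Δ_1 - Δ_0) = -54
  1·M_1 + 4·M_2 + 1·M_3 = 6(Δ_2 - Δ_1) = 36
  1·M_2 + 4·M_3 + 1·M_4 = 6(Δ_3 - Δ_2) = 36
Natural end conditions: M_0 = M_4 = 0.
Forward elimination and back-substitution give M_0 = 0, M_1 = -459/28, M_2 = 81/7, M_3 = 171/28, M_4 = 0.
On [2, 3], S(t) = -2 - 23/8·(t - 2) + 81/14·(t - 2)² - 51/56·(t - 2)³.
With (t - 2) = 1/4: S(9/4) = -8499/3584.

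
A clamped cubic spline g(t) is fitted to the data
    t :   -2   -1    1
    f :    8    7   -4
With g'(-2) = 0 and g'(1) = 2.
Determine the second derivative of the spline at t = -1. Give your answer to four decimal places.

Write m_i for g''(x_i). With h_i = 1, 2 and divided differences Δ_i = -1, -11/2, the continuity of g' gives the tridiagonal system
  1·m_0 + 6·m_1 + 2·m_2 = 6(Δ_1 - Δ_0) = -27
Clamped end conditions give two more equations: 2h_0·m_0 + h_0·m_1 = 6(Δ_0 - g'(-2)) = -6 and h_1·m_1 + 2h_1·m_2 = 6(g'(1) - Δ_1) = 45.
Solving the tridiagonal system: m_0 = 13/6, m_1 = -31/3, m_2 = 197/12.

-10.3333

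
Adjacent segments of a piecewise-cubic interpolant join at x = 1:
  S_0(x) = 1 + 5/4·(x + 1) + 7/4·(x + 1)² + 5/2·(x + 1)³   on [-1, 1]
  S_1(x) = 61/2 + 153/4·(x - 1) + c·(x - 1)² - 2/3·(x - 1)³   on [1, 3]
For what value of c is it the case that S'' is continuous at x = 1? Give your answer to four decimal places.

16.7500

S_0''(x) = 7/2 + 15·(x + 1), so S_0''(1) = 67/2. On the right, S_1''(1) = 2c, so c = 67/4.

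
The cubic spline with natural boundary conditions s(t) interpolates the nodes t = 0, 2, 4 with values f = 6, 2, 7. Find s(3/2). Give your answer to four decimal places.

Let M_i = s''(x_i). Step sizes h_i = 2, 2; slopes of the chords Δ_i = (y_(i+1) - y_i)/h_i = -2, 5/2.
  2·M_0 + 8·M_1 + 2·M_2 = 6(Δ_1 - Δ_0) = 27
Natural end conditions: M_0 = M_2 = 0.
Forward elimination and back-substitution give M_0 = 0, M_1 = 27/8, M_2 = 0.
On [0, 2], s(t) = 6 - 25/8·t + 0·t² + 9/32·t³.
With t = 3/2: s(3/2) = 579/256.

2.2617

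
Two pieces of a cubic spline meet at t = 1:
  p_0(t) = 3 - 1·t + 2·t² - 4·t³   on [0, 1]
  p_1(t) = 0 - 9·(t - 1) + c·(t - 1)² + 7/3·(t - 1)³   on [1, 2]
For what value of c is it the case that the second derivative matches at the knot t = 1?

-10

p_0''(t) = 4 - 24·t, so p_0''(1) = -20. On the right, p_1''(1) = 2c, so c = -10.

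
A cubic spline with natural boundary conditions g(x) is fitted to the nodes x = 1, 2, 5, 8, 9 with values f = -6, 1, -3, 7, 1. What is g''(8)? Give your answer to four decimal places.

-9.6058

With M_i denoting the second derivative at x_i, h_i = 1, 3, 3, 1, and Δ_i = (y_(i+1) − y_i)/h_i = 7, -4/3, 10/3, -6:
  1·M_0 + 8·M_1 + 3·M_2 = 6(Δ_1 - Δ_0) = -50
  3·M_1 + 12·M_2 + 3·M_3 = 6(Δ_2 - Δ_1) = 28
  3·M_2 + 8·M_3 + 1·M_4 = 6(Δ_3 - Δ_2) = -56
Natural end conditions: M_0 = M_4 = 0.
Forward elimination and back-substitution give M_0 = 0, M_1 = -921/104, M_2 = 271/39, M_3 = -999/104, M_4 = 0.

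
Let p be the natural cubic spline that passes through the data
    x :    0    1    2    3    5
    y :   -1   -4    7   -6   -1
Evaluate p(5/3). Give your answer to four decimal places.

Write m_i for p''(x_i). With h_i = 1, 1, 1, 2 and divided differences Δ_i = -3, 11, -13, 5/2, the continuity of p' gives the tridiagonal system
  1·m_0 + 4·m_1 + 1·m_2 = 6(Δ_1 - Δ_0) = 84
  1·m_1 + 4·m_2 + 1·m_3 = 6(Δ_2 - Δ_1) = -144
  1·m_2 + 6·m_3 + 2·m_4 = 6(Δ_3 - Δ_2) = 93
Natural end conditions: m_0 = m_4 = 0.
Hence m_0 = 0, m_1 = 2889/86, m_2 = -2166/43, m_3 = 2055/86, m_4 = 0.
On [1, 2], p(x) = -4 + 705/86·(x - 1) + 2889/172·(x - 1)² - 2407/172·(x - 1)³.
With (x - 1) = 2/3: p(5/3) = 5554/1161.

4.7838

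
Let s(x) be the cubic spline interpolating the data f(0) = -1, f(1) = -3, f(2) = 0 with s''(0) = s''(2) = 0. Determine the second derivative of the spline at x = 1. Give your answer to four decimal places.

Put M_i = s'' at the i-th knot. Here h = (1, 1) and Δ = (-2, 3), so the interior equations h_(i-1)·M_(i-1) + 2(h_(i-1)+h_i)·M_i + h_i·M_(i+1) = 6(Δ_i − Δ_(i-1)) read
  1·M_0 + 4·M_1 + 1·M_2 = 6(Δ_1 - Δ_0) = 30
Natural end conditions: M_0 = M_2 = 0.
Hence M_0 = 0, M_1 = 15/2, M_2 = 0.

7.5000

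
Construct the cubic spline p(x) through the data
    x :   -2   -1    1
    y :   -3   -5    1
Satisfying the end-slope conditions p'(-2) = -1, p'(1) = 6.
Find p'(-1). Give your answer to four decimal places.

Put σ_i = p'' at the i-th knot. Here h = (1, 2) and Δ = (-2, 3), so the interior equations h_(i-1)·σ_(i-1) + 2(h_(i-1)+h_i)·σ_i + h_i·σ_(i+1) = 6(Δ_i − Δ_(i-1)) read
  1·σ_0 + 6·σ_1 + 2·σ_2 = 6(Δ_1 - Δ_0) = 30
Clamped end conditions give two more equations: 2h_0·σ_0 + h_0·σ_1 = 6(Δ_0 - p'(-2)) = -6 and h_1·σ_1 + 2h_1·σ_2 = 6(p'(1) - Δ_1) = 18.
Hence σ_0 = -17/3, σ_1 = 16/3, σ_2 = 11/6.
On [-1, 1], p'(x) = b_1 + 2c_1·(x + 1) + 3d_1·(x + 1)² with b_1 = Δ_1 - h_1(2σ_1 + σ_2)/6 = -7/6, c_1 = σ_1/2 = 8/3, d_1 = (σ_2 - σ_1)/(6h_1) = -7/24. So p'(-1) = -7/6.

-1.1667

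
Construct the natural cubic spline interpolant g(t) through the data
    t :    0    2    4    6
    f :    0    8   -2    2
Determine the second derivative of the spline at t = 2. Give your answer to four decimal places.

-8.6000

Let σ_i = g''(x_i). Step sizes h_i = 2, 2, 2; slopes of the chords Δ_i = (y_(i+1) - y_i)/h_i = 4, -5, 2.
  2·σ_0 + 8·σ_1 + 2·σ_2 = 6(Δ_1 - Δ_0) = -54
  2·σ_1 + 8·σ_2 + 2·σ_3 = 6(Δ_2 - Δ_1) = 42
Natural end conditions: σ_0 = σ_3 = 0.
Solving the tridiagonal system: σ_0 = 0, σ_1 = -43/5, σ_2 = 37/5, σ_3 = 0.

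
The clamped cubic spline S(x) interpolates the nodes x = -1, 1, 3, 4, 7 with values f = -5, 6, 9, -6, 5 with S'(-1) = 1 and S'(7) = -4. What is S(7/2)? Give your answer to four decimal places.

Let m_i = S''(x_i). Step sizes h_i = 2, 2, 1, 3; slopes of the chords Δ_i = (y_(i+1) - y_i)/h_i = 11/2, 3/2, -15, 11/3.
  2·m_0 + 8·m_1 + 2·m_2 = 6(Δ_1 - Δ_0) = -24
  2·m_1 + 6·m_2 + 1·m_3 = 6(Δ_2 - Δ_1) = -99
  1·m_2 + 8·m_3 + 3·m_4 = 6(Δ_3 - Δ_2) = 112
Clamped end conditions give two more equations: 2h_0·m_0 + h_0·m_1 = 6(Δ_0 - S'(-1)) = 27 and h_3·m_3 + 2h_3·m_4 = 6(S'(7) - Δ_3) = -46.
Solving: m_0 = 259/40, m_1 = 11/20, m_2 = -827/40, m_3 = 479/20, m_4 = -2357/120.
On [3, 4], S(x) = 9 - 121/10·(x - 3) - 827/80·(x - 3)² + 119/16·(x - 3)³.
With (x - 3) = 1/2: S(7/2) = 829/640.

1.2953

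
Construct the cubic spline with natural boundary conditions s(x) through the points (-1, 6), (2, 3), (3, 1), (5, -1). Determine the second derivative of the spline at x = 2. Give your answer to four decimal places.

Let M_i = s''(x_i). Step sizes h_i = 3, 1, 2; slopes of the chords Δ_i = (y_(i+1) - y_i)/h_i = -1, -2, -1.
  3·M_0 + 8·M_1 + 1·M_2 = 6(Δ_1 - Δ_0) = -6
  1·M_1 + 6·M_2 + 2·M_3 = 6(Δ_2 - Δ_1) = 6
Natural end conditions: M_0 = M_3 = 0.
Hence M_0 = 0, M_1 = -42/47, M_2 = 54/47, M_3 = 0.

-0.8936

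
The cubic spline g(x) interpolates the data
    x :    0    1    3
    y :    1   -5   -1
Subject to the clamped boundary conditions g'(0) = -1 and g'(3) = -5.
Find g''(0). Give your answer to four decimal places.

-24.3333

Let σ_i = g''(x_i). Step sizes h_i = 1, 2; slopes of the chords Δ_i = (y_(i+1) - y_i)/h_i = -6, 2.
  1·σ_0 + 6·σ_1 + 2·σ_2 = 6(Δ_1 - Δ_0) = 48
Clamped end conditions give two more equations: 2h_0·σ_0 + h_0·σ_1 = 6(Δ_0 - g'(0)) = -30 and h_1·σ_1 + 2h_1·σ_2 = 6(g'(3) - Δ_1) = -42.
Hence σ_0 = -73/3, σ_1 = 56/3, σ_2 = -119/6.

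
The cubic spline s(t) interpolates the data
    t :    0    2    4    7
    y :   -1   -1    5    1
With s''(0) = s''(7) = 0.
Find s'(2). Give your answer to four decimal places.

2.0351

With M_i denoting the second derivative at x_i, h_i = 2, 2, 3, and Δ_i = (y_(i+1) − y_i)/h_i = 0, 3, -4/3:
  2·M_0 + 8·M_1 + 2·M_2 = 6(Δ_1 - Δ_0) = 18
  2·M_1 + 10·M_2 + 3·M_3 = 6(Δ_2 - Δ_1) = -26
Natural end conditions: M_0 = M_3 = 0.
Solving the tridiagonal system: M_0 = 0, M_1 = 58/19, M_2 = -61/19, M_3 = 0.
On [2, 4], s'(t) = b_1 + 2c_1·(t - 2) + 3d_1·(t - 2)² with b_1 = Δ_1 - h_1(2M_1 + M_2)/6 = 116/57, c_1 = M_1/2 = 29/19, d_1 = (M_2 - M_1)/(6h_1) = -119/228. So s'(2) = 116/57.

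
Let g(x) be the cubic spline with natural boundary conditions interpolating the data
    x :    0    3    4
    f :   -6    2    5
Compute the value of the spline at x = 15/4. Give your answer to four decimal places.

Write M_i for g''(x_i). With h_i = 3, 1 and divided differences Δ_i = 8/3, 3, the continuity of g' gives the tridiagonal system
  3·M_0 + 8·M_1 + 1·M_2 = 6(Δ_1 - Δ_0) = 2
Natural end conditions: M_0 = M_2 = 0.
Forward elimination and back-substitution give M_0 = 0, M_1 = 1/4, M_2 = 0.
On [3, 4], g(x) = 2 + 35/12·(x - 3) + 1/8·(x - 3)² - 1/24·(x - 3)³.
With (x - 3) = 3/4: g(15/4) = 2171/512.

4.2402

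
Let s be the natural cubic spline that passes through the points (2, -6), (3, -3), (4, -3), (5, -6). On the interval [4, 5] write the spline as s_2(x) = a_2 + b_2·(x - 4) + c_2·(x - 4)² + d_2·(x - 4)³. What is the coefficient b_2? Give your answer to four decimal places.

-1.8000

With σ_i denoting the second derivative at x_i, h_i = 1, 1, 1, and Δ_i = (y_(i+1) − y_i)/h_i = 3, 0, -3:
  1·σ_0 + 4·σ_1 + 1·σ_2 = 6(Δ_1 - Δ_0) = -18
  1·σ_1 + 4·σ_2 + 1·σ_3 = 6(Δ_2 - Δ_1) = -18
Natural end conditions: σ_0 = σ_3 = 0.
Hence σ_0 = 0, σ_1 = -18/5, σ_2 = -18/5, σ_3 = 0.
On [4, 5], with s_2(x) = a_2 + b_2·(x - 4) + c_2·(x - 4)² + d_2·(x - 4)³: c_2 = σ_2/2 = -9/5, d_2 = (σ_3 - σ_2)/(6h_2) = 3/5, b_2 = Δ_2 - h_2(2σ_2 + σ_3)/6 = -9/5.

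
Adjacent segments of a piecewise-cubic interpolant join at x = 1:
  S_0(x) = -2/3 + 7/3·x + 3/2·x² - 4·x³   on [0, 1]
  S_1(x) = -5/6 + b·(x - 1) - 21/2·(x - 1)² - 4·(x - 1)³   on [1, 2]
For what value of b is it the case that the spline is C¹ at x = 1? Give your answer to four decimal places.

S_0'(x) = 7/3 + 3·x - 12·x², so S_0'(1) = -20/3. On the right, S_1'(1) = b, so b = -20/3.

-6.6667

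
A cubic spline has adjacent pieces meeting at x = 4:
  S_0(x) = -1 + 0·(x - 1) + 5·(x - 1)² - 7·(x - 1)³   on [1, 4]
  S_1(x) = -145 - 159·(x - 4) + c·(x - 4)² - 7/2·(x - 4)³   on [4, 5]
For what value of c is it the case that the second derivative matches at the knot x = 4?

-58

S_0''(x) = 10 - 42·(x - 1), so S_0''(4) = -116. On the right, S_1''(4) = 2c, so c = -58.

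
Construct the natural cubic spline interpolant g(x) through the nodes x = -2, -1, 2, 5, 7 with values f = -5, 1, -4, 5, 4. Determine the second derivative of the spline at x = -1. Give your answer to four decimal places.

-7.6880

Let M_i = g''(x_i). Step sizes h_i = 1, 3, 3, 2; slopes of the chords Δ_i = (y_(i+1) - y_i)/h_i = 6, -5/3, 3, -1/2.
  1·M_0 + 8·M_1 + 3·M_2 = 6(Δ_1 - Δ_0) = -46
  3·M_1 + 12·M_2 + 3·M_3 = 6(Δ_2 - Δ_1) = 28
  3·M_2 + 10·M_3 + 2·M_4 = 6(Δ_3 - Δ_2) = -21
Natural end conditions: M_0 = M_4 = 0.
Solving: M_0 = 0, M_1 = -2045/266, M_2 = 2062/399, M_3 = -971/266, M_4 = 0.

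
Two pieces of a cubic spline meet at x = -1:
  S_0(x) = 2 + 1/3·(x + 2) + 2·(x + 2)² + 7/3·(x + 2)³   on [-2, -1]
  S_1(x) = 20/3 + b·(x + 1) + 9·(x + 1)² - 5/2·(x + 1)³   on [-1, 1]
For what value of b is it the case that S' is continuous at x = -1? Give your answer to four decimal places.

11.3333

S_0'(x) = 1/3 + 4·(x + 2) + 7·(x + 2)², so S_0'(-1) = 34/3. On the right, S_1'(-1) = b, so b = 34/3.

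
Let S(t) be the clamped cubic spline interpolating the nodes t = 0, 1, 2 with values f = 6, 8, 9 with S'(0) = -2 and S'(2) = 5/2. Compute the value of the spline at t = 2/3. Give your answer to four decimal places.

Write m_i for S''(x_i). With h_i = 1, 1 and divided differences Δ_i = 2, 1, the continuity of S' gives the tridiagonal system
  1·m_0 + 4·m_1 + 1·m_2 = 6(Δ_1 - Δ_0) = -6
Clamped end conditions give two more equations: 2h_0·m_0 + h_0·m_1 = 6(Δ_0 - S'(0)) = 24 and h_1·m_1 + 2h_1·m_2 = 6(S'(2) - Δ_1) = 9.
Forward elimination and back-substitution give m_0 = 63/4, m_1 = -15/2, m_2 = 33/4.
On [0, 1], S(t) = 6 - 2·t + 63/8·t² - 31/8·t³.
With t = 2/3: S(2/3) = 379/54.

7.0185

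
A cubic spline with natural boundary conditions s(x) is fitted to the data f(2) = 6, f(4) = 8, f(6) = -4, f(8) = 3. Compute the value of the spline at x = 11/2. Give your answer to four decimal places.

Let σ_i = s''(x_i). Step sizes h_i = 2, 2, 2; slopes of the chords Δ_i = (y_(i+1) - y_i)/h_i = 1, -6, 7/2.
  2·σ_0 + 8·σ_1 + 2·σ_2 = 6(Δ_1 - Δ_0) = -42
  2·σ_1 + 8·σ_2 + 2·σ_3 = 6(Δ_2 - Δ_1) = 57
Natural end conditions: σ_0 = σ_3 = 0.
Hence σ_0 = 0, σ_1 = -15/2, σ_2 = 9, σ_3 = 0.
On [4, 6], s(x) = 8 - 4·(x - 4) - 15/4·(x - 4)² + 11/8·(x - 4)³.
With (x - 4) = 3/2: s(11/2) = -115/64.

-1.7969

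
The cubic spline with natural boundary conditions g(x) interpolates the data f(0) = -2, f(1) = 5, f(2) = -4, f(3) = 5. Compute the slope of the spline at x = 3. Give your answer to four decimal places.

14.8667

Write m_i for g''(x_i). With h_i = 1, 1, 1 and divided differences Δ_i = 7, -9, 9, the continuity of g' gives the tridiagonal system
  1·m_0 + 4·m_1 + 1·m_2 = 6(Δ_1 - Δ_0) = -96
  1·m_1 + 4·m_2 + 1·m_3 = 6(Δ_2 - Δ_1) = 108
Natural end conditions: m_0 = m_3 = 0.
Hence m_0 = 0, m_1 = -164/5, m_2 = 176/5, m_3 = 0.
On [2, 3], g'(x) = b_2 + 2c_2·(x - 2) + 3d_2·(x - 2)² with b_2 = Δ_2 - h_2(2m_2 + m_3)/6 = -41/15, c_2 = m_2/2 = 88/5, d_2 = (m_3 - m_2)/(6h_2) = -88/15. So g'(3) = 223/15.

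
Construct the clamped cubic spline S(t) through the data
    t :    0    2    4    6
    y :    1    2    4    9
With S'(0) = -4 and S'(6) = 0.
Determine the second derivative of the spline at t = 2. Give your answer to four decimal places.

Write σ_i for S''(x_i). With h_i = 2, 2, 2 and divided differences Δ_i = 1/2, 1, 5/2, the continuity of S' gives the tridiagonal system
  2·σ_0 + 8·σ_1 + 2·σ_2 = 6(Δ_1 - Δ_0) = 3
  2·σ_1 + 8·σ_2 + 2·σ_3 = 6(Δ_2 - Δ_1) = 9
Clamped end conditions give two more equations: 2h_0·σ_0 + h_0·σ_1 = 6(Δ_0 - S'(0)) = 27 and h_2·σ_2 + 2h_2·σ_3 = 6(S'(6) - Δ_2) = -15.
Forward elimination and back-substitution give σ_0 = 119/15, σ_1 = -71/30, σ_2 = 91/30, σ_3 = -79/15.

-2.3667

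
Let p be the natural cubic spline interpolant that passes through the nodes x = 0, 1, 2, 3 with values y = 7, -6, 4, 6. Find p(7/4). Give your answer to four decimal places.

1.1406

Write M_i for p''(x_i). With h_i = 1, 1, 1 and divided differences Δ_i = -13, 10, 2, the continuity of p' gives the tridiagonal system
  1·M_0 + 4·M_1 + 1·M_2 = 6(Δ_1 - Δ_0) = 138
  1·M_1 + 4·M_2 + 1·M_3 = 6(Δ_2 - Δ_1) = -48
Natural end conditions: M_0 = M_3 = 0.
Solving the tridiagonal system: M_0 = 0, M_1 = 40, M_2 = -22, M_3 = 0.
On [1, 2], p(x) = -6 + 1/3·(x - 1) + 20·(x - 1)² - 31/3·(x - 1)³.
With (x - 1) = 3/4: p(7/4) = 73/64.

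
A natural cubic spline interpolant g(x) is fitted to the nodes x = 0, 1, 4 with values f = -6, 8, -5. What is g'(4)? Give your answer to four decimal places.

-11.2083

Put M_i = g'' at the i-th knot. Here h = (1, 3) and Δ = (14, -13/3), so the interior equations h_(i-1)·M_(i-1) + 2(h_(i-1)+h_i)·M_i + h_i·M_(i+1) = 6(Δ_i − Δ_(i-1)) read
  1·M_0 + 8·M_1 + 3·M_2 = 6(Δ_1 - Δ_0) = -110
Natural end conditions: M_0 = M_2 = 0.
Solving: M_0 = 0, M_1 = -55/4, M_2 = 0.
On [1, 4], g'(x) = b_1 + 2c_1·(x - 1) + 3d_1·(x - 1)² with b_1 = Δ_1 - h_1(2M_1 + M_2)/6 = 113/12, c_1 = M_1/2 = -55/8, d_1 = (M_2 - M_1)/(6h_1) = 55/72. So g'(4) = -269/24.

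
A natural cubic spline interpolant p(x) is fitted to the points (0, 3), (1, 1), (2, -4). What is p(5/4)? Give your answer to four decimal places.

-0.0039

Put m_i = p'' at the i-th knot. Here h = (1, 1) and Δ = (-2, -5), so the interior equations h_(i-1)·m_(i-1) + 2(h_(i-1)+h_i)·m_i + h_i·m_(i+1) = 6(Δ_i − Δ_(i-1)) read
  1·m_0 + 4·m_1 + 1·m_2 = 6(Δ_1 - Δ_0) = -18
Natural end conditions: m_0 = m_2 = 0.
Forward elimination and back-substitution give m_0 = 0, m_1 = -9/2, m_2 = 0.
On [1, 2], p(x) = 1 - 7/2·(x - 1) - 9/4·(x - 1)² + 3/4·(x - 1)³.
With (x - 1) = 1/4: p(5/4) = -1/256.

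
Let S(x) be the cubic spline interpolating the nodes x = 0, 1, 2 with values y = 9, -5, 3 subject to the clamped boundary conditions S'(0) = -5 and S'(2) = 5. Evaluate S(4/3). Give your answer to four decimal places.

-3.9630

Put M_i = S'' at the i-th knot. Here h = (1, 1) and Δ = (-14, 8), so the interior equations h_(i-1)·M_(i-1) + 2(h_(i-1)+h_i)·M_i + h_i·M_(i+1) = 6(Δ_i − Δ_(i-1)) read
  1·M_0 + 4·M_1 + 1·M_2 = 6(Δ_1 - Δ_0) = 132
Clamped end conditions give two more equations: 2h_0·M_0 + h_0·M_1 = 6(Δ_0 - S'(0)) = -54 and h_1·M_1 + 2h_1·M_2 = 6(S'(2) - Δ_1) = -18.
Solving the tridiagonal system: M_0 = -55, M_1 = 56, M_2 = -37.
On [1, 2], S(x) = -5 - 9/2·(x - 1) + 28·(x - 1)² - 31/2·(x - 1)³.
With (x - 1) = 1/3: S(4/3) = -107/27.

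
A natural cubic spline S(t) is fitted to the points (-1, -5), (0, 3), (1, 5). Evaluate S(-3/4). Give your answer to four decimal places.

-2.6484

Put M_i = S'' at the i-th knot. Here h = (1, 1) and Δ = (8, 2), so the interior equations h_(i-1)·M_(i-1) + 2(h_(i-1)+h_i)·M_i + h_i·M_(i+1) = 6(Δ_i − Δ_(i-1)) read
  1·M_0 + 4·M_1 + 1·M_2 = 6(Δ_1 - Δ_0) = -36
Natural end conditions: M_0 = M_2 = 0.
Forward elimination and back-substitution give M_0 = 0, M_1 = -9, M_2 = 0.
On [-1, 0], S(t) = -5 + 19/2·(t + 1) + 0·(t + 1)² - 3/2·(t + 1)³.
With (t + 1) = 1/4: S(-3/4) = -339/128.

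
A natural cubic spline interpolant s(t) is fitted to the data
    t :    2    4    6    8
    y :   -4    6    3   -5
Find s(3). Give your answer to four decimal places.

With M_i denoting the second derivative at x_i, h_i = 2, 2, 2, and Δ_i = (y_(i+1) − y_i)/h_i = 5, -3/2, -4:
  2·M_0 + 8·M_1 + 2·M_2 = 6(Δ_1 - Δ_0) = -39
  2·M_1 + 8·M_2 + 2·M_3 = 6(Δ_2 - Δ_1) = -15
Natural end conditions: M_0 = M_3 = 0.
Hence M_0 = 0, M_1 = -47/10, M_2 = -7/10, M_3 = 0.
On [2, 4], s(t) = -4 + 197/30·(t - 2) + 0·(t - 2)² - 47/120·(t - 2)³.
With (t - 2) = 1: s(3) = 87/40.

2.1750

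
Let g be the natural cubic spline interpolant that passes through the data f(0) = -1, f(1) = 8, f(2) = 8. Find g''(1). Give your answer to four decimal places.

-13.5000

With M_i denoting the second derivative at x_i, h_i = 1, 1, and Δ_i = (y_(i+1) − y_i)/h_i = 9, 0:
  1·M_0 + 4·M_1 + 1·M_2 = 6(Δ_1 - Δ_0) = -54
Natural end conditions: M_0 = M_2 = 0.
Solving: M_0 = 0, M_1 = -27/2, M_2 = 0.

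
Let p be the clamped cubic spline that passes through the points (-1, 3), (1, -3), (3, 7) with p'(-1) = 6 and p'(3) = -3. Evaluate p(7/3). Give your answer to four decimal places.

Let m_i = p''(x_i). Step sizes h_i = 2, 2; slopes of the chords Δ_i = (y_(i+1) - y_i)/h_i = -3, 5.
  2·m_0 + 8·m_1 + 2·m_2 = 6(Δ_1 - Δ_0) = 48
Clamped end conditions give two more equations: 2h_0·m_0 + h_0·m_1 = 6(Δ_0 - p'(-1)) = -54 and h_1·m_1 + 2h_1·m_2 = 6(p'(3) - Δ_1) = -48.
Solving the tridiagonal system: m_0 = -87/4, m_1 = 33/2, m_2 = -81/4.
On [1, 3], p(x) = -3 + 3/4·(x - 1) + 33/4·(x - 1)² - 49/16·(x - 1)³.
With (x - 1) = 4/3: p(7/3) = 146/27.

5.4074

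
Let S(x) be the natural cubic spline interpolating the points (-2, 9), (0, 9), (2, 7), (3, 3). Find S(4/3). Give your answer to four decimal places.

Write M_i for S''(x_i). With h_i = 2, 2, 1 and divided differences Δ_i = 0, -1, -4, the continuity of S' gives the tridiagonal system
  2·M_0 + 8·M_1 + 2·M_2 = 6(Δ_1 - Δ_0) = -6
  2·M_1 + 6·M_2 + 1·M_3 = 6(Δ_2 - Δ_1) = -18
Natural end conditions: M_0 = M_3 = 0.
Solving the tridiagonal system: M_0 = 0, M_1 = 0, M_2 = -3, M_3 = 0.
On [0, 2], S(x) = 9 + 0·x + 0·x² - 1/4·x³.
With x = 4/3: S(4/3) = 227/27.

8.4074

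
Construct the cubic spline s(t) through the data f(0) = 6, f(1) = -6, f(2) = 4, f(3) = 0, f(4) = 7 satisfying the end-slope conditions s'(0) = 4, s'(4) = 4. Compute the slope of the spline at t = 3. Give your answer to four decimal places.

Write M_i for s''(x_i). With h_i = 1, 1, 1, 1 and divided differences Δ_i = -12, 10, -4, 7, the continuity of s' gives the tridiagonal system
  1·M_0 + 4·M_1 + 1·M_2 = 6(Δ_1 - Δ_0) = 132
  1·M_1 + 4·M_2 + 1·M_3 = 6(Δ_2 - Δ_1) = -84
  1·M_2 + 4·M_3 + 1·M_4 = 6(Δ_3 - Δ_2) = 66
Clamped end conditions give two more equations: 2h_0·M_0 + h_0·M_1 = 6(Δ_0 - s'(0)) = -96 and h_3·M_3 + 2h_3·M_4 = 6(s'(4) - Δ_3) = -18.
Forward elimination and back-substitution give M_0 = -321/4, M_1 = 129/2, M_2 = -183/4, M_3 = 69/2, M_4 = -105/4.
On [3, 4], s'(t) = b_3 + 2c_3·(t - 3) + 3d_3·(t - 3)² with b_3 = Δ_3 - h_3(2M_3 + M_4)/6 = -1/8, c_3 = M_3/2 = 69/4, d_3 = (M_4 - M_3)/(6h_3) = -81/8. So s'(3) = -1/8.

-0.1250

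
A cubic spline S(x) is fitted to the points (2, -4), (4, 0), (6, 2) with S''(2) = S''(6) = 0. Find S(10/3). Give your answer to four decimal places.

Let m_i = S''(x_i). Step sizes h_i = 2, 2; slopes of the chords Δ_i = (y_(i+1) - y_i)/h_i = 2, 1.
  2·m_0 + 8·m_1 + 2·m_2 = 6(Δ_1 - Δ_0) = -6
Natural end conditions: m_0 = m_2 = 0.
Solving: m_0 = 0, m_1 = -3/4, m_2 = 0.
On [2, 4], S(x) = -4 + 9/4·(x - 2) + 0·(x - 2)² - 1/16·(x - 2)³.
With (x - 2) = 4/3: S(10/3) = -31/27.

-1.1481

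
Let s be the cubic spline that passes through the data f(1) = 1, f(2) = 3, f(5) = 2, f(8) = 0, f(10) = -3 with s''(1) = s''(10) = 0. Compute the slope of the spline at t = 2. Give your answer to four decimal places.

With m_i denoting the second derivative at x_i, h_i = 1, 3, 3, 2, and Δ_i = (y_(i+1) − y_i)/h_i = 2, -1/3, -2/3, -3/2:
  1·m_0 + 8·m_1 + 3·m_2 = 6(Δ_1 - Δ_0) = -14
  3·m_1 + 12·m_2 + 3·m_3 = 6(Δ_2 - Δ_1) = -2
  3·m_2 + 10·m_3 + 2·m_4 = 6(Δ_3 - Δ_2) = -5
Natural end conditions: m_0 = m_4 = 0.
Solving: m_0 = 0, m_1 = -27/14, m_2 = 10/21, m_3 = -9/14, m_4 = 0.
On [2, 5], s'(t) = b_1 + 2c_1·(t - 2) + 3d_1·(t - 2)² with b_1 = Δ_1 - h_1(2m_1 + m_2)/6 = 19/14, c_1 = m_1/2 = -27/28, d_1 = (m_2 - m_1)/(6h_1) = 101/756. So s'(2) = 19/14.

1.3571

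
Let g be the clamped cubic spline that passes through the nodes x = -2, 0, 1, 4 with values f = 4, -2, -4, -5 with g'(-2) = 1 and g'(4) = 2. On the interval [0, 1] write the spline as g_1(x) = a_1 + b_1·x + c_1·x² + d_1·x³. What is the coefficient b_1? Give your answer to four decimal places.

-3.1905

Put m_i = g'' at the i-th knot. Here h = (2, 1, 3) and Δ = (-3, -2, -1/3), so the interior equations h_(i-1)·m_(i-1) + 2(h_(i-1)+h_i)·m_i + h_i·m_(i+1) = 6(Δ_i − Δ_(i-1)) read
  2·m_0 + 6·m_1 + 1·m_2 = 6(Δ_1 - Δ_0) = 6
  1·m_1 + 8·m_2 + 3·m_3 = 6(Δ_2 - Δ_1) = 10
Clamped end conditions give two more equations: 2h_0·m_0 + h_0·m_1 = 6(Δ_0 - g'(-2)) = -24 and h_2·m_2 + 2h_2·m_3 = 6(g'(4) - Δ_2) = 14.
Forward elimination and back-substitution give m_0 = -164/21, m_1 = 76/21, m_2 = -2/21, m_3 = 50/21.
On [0, 1], with g_1(x) = a_1 + b_1·x + c_1·x² + d_1·x³: c_1 = m_1/2 = 38/21, d_1 = (m_2 - m_1)/(6h_1) = -13/21, b_1 = Δ_1 - h_1(2m_1 + m_2)/6 = -67/21.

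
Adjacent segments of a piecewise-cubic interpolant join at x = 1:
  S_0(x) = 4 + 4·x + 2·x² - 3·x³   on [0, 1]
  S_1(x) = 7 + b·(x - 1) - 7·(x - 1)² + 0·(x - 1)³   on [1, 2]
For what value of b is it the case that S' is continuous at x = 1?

S_0'(x) = 4 + 4·x - 9·x², so S_0'(1) = -1. On the right, S_1'(1) = b, so b = -1.

-1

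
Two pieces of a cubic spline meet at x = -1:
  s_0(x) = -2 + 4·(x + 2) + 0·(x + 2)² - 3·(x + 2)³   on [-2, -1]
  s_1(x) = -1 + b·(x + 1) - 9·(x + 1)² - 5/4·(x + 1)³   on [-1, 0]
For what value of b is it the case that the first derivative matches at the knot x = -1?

-5

s_0'(x) = 4 + 0·(x + 2) - 9·(x + 2)², so s_0'(-1) = -5. On the right, s_1'(-1) = b, so b = -5.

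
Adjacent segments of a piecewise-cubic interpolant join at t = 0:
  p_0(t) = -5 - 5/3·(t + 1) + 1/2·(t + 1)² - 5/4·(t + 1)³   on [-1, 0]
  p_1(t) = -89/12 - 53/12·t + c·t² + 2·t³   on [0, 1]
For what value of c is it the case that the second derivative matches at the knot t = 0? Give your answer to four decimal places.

p_0''(t) = 1 - 15/2·(t + 1), so p_0''(0) = -13/2. On the right, p_1''(0) = 2c, so c = -13/4.

-3.2500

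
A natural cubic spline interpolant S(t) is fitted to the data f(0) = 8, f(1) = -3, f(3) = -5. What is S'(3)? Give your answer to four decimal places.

2.3333

Write M_i for S''(x_i). With h_i = 1, 2 and divided differences Δ_i = -11, -1, the continuity of S' gives the tridiagonal system
  1·M_0 + 6·M_1 + 2·M_2 = 6(Δ_1 - Δ_0) = 60
Natural end conditions: M_0 = M_2 = 0.
Forward elimination and back-substitution give M_0 = 0, M_1 = 10, M_2 = 0.
On [1, 3], S'(t) = b_1 + 2c_1·(t - 1) + 3d_1·(t - 1)² with b_1 = Δ_1 - h_1(2M_1 + M_2)/6 = -23/3, c_1 = M_1/2 = 5, d_1 = (M_2 - M_1)/(6h_1) = -5/6. So S'(3) = 7/3.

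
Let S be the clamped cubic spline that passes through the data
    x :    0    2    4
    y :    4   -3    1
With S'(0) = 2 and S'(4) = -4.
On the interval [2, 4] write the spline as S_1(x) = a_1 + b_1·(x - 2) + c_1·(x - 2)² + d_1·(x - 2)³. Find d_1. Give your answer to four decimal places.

-2.1563

Let M_i = S''(x_i). Step sizes h_i = 2, 2; slopes of the chords Δ_i = (y_(i+1) - y_i)/h_i = -7/2, 2.
  2·M_0 + 8·M_1 + 2·M_2 = 6(Δ_1 - Δ_0) = 33
Clamped end conditions give two more equations: 2h_0·M_0 + h_0·M_1 = 6(Δ_0 - S'(0)) = -33 and h_1·M_1 + 2h_1·M_2 = 6(S'(4) - Δ_1) = -36.
Forward elimination and back-substitution give M_0 = -111/8, M_1 = 45/4, M_2 = -117/8.
On [2, 4], with S_1(x) = a_1 + b_1·(x - 2) + c_1·(x - 2)² + d_1·(x - 2)³: c_1 = M_1/2 = 45/8, d_1 = (M_2 - M_1)/(6h_1) = -69/32, b_1 = Δ_1 - h_1(2M_1 + M_2)/6 = -5/8.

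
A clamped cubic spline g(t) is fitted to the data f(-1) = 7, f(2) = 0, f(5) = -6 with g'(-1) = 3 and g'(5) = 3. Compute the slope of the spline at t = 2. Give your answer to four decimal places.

-4.7500

With σ_i denoting the second derivative at x_i, h_i = 3, 3, and Δ_i = (y_(i+1) − y_i)/h_i = -7/3, -2:
  3·σ_0 + 12·σ_1 + 3·σ_2 = 6(Δ_1 - Δ_0) = 2
Clamped end conditions give two more equations: 2h_0·σ_0 + h_0·σ_1 = 6(Δ_0 - g'(-1)) = -32 and h_1·σ_1 + 2h_1·σ_2 = 6(g'(5) - Δ_1) = 30.
Forward elimination and back-substitution give σ_0 = -11/2, σ_1 = 1/3, σ_2 = 29/6.
On [2, 5], g'(t) = b_1 + 2c_1·(t - 2) + 3d_1·(t - 2)² with b_1 = Δ_1 - h_1(2σ_1 + σ_2)/6 = -19/4, c_1 = σ_1/2 = 1/6, d_1 = (σ_2 - σ_1)/(6h_1) = 1/4. So g'(2) = -19/4.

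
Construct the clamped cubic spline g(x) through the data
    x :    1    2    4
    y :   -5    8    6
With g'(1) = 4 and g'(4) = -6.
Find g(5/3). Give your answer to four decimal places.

3.1235

Put m_i = g'' at the i-th knot. Here h = (1, 2) and Δ = (13, -1), so the interior equations h_(i-1)·m_(i-1) + 2(h_(i-1)+h_i)·m_i + h_i·m_(i+1) = 6(Δ_i − Δ_(i-1)) read
  1·m_0 + 6·m_1 + 2·m_2 = 6(Δ_1 - Δ_0) = -84
Clamped end conditions give two more equations: 2h_0·m_0 + h_0·m_1 = 6(Δ_0 - g'(1)) = 54 and h_1·m_1 + 2h_1·m_2 = 6(g'(4) - Δ_1) = -30.
Hence m_0 = 113/3, m_1 = -64/3, m_2 = 19/6.
On [1, 2], g(x) = -5 + 4·(x - 1) + 113/6·(x - 1)² - 59/6·(x - 1)³.
With (x - 1) = 2/3: g(5/3) = 253/81.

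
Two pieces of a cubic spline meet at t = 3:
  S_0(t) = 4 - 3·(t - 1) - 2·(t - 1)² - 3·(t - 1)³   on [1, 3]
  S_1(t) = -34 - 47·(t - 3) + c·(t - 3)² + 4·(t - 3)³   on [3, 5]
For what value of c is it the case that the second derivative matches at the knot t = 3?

-20

S_0''(t) = -4 - 18·(t - 1), so S_0''(3) = -40. On the right, S_1''(3) = 2c, so c = -20.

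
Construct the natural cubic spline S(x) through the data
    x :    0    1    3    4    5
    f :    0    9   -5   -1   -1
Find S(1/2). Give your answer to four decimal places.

5.9262

Let m_i = S''(x_i). Step sizes h_i = 1, 2, 1, 1; slopes of the chords Δ_i = (y_(i+1) - y_i)/h_i = 9, -7, 4, 0.
  1·m_0 + 6·m_1 + 2·m_2 = 6(Δ_1 - Δ_0) = -96
  2·m_1 + 6·m_2 + 1·m_3 = 6(Δ_2 - Δ_1) = 66
  1·m_2 + 4·m_3 + 1·m_4 = 6(Δ_3 - Δ_2) = -24
Natural end conditions: m_0 = m_4 = 0.
Hence m_0 = 0, m_1 = -1392/61, m_2 = 1248/61, m_3 = -678/61, m_4 = 0.
On [0, 1], S(x) = 0 + 781/61·x + 0·x² - 232/61·x³.
With x = 1/2: S(1/2) = 723/122.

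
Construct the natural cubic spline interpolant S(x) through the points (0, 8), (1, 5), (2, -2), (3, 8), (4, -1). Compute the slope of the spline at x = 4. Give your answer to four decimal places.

-15.3750

Put m_i = S'' at the i-th knot. Here h = (1, 1, 1, 1) and Δ = (-3, -7, 10, -9), so the interior equations h_(i-1)·m_(i-1) + 2(h_(i-1)+h_i)·m_i + h_i·m_(i+1) = 6(Δ_i − Δ_(i-1)) read
  1·m_0 + 4·m_1 + 1·m_2 = 6(Δ_1 - Δ_0) = -24
  1·m_1 + 4·m_2 + 1·m_3 = 6(Δ_2 - Δ_1) = 102
  1·m_2 + 4·m_3 + 1·m_4 = 6(Δ_3 - Δ_2) = -114
Natural end conditions: m_0 = m_4 = 0.
Hence m_0 = 0, m_1 = -63/4, m_2 = 39, m_3 = -153/4, m_4 = 0.
On [3, 4], S'(x) = b_3 + 2c_3·(x - 3) + 3d_3·(x - 3)² with b_3 = Δ_3 - h_3(2m_3 + m_4)/6 = 15/4, c_3 = m_3/2 = -153/8, d_3 = (m_4 - m_3)/(6h_3) = 51/8. So S'(4) = -123/8.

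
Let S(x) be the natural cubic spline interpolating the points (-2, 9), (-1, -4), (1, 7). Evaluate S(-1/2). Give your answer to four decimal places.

Let m_i = S''(x_i). Step sizes h_i = 1, 2; slopes of the chords Δ_i = (y_(i+1) - y_i)/h_i = -13, 11/2.
  1·m_0 + 6·m_1 + 2·m_2 = 6(Δ_1 - Δ_0) = 111
Natural end conditions: m_0 = m_2 = 0.
Hence m_0 = 0, m_1 = 37/2, m_2 = 0.
On [-1, 1], S(x) = -4 - 41/6·(x + 1) + 37/4·(x + 1)² - 37/24·(x + 1)³.
With (x + 1) = 1/2: S(-1/2) = -339/64.

-5.2969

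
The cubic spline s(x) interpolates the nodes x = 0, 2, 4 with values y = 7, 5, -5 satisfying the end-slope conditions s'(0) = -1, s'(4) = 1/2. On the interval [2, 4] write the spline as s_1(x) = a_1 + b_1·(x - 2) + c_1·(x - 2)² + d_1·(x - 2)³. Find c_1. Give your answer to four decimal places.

-3.3750

Put M_i = s'' at the i-th knot. Here h = (2, 2) and Δ = (-1, -5), so the interior equations h_(i-1)·M_(i-1) + 2(h_(i-1)+h_i)·M_i + h_i·M_(i+1) = 6(Δ_i − Δ_(i-1)) read
  2·M_0 + 8·M_1 + 2·M_2 = 6(Δ_1 - Δ_0) = -24
Clamped end conditions give two more equations: 2h_0·M_0 + h_0·M_1 = 6(Δ_0 - s'(0)) = 0 and h_1·M_1 + 2h_1·M_2 = 6(s'(4) - Δ_1) = 33.
Forward elimination and back-substitution give M_0 = 27/8, M_1 = -27/4, M_2 = 93/8.
On [2, 4], with s_1(x) = a_1 + b_1·(x - 2) + c_1·(x - 2)² + d_1·(x - 2)³: c_1 = M_1/2 = -27/8, d_1 = (M_2 - M_1)/(6h_1) = 49/32, b_1 = Δ_1 - h_1(2M_1 + M_2)/6 = -35/8.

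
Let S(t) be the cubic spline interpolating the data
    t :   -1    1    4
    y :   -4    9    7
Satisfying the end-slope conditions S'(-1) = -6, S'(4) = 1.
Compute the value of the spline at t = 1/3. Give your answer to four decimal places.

Put m_i = S'' at the i-th knot. Here h = (2, 3) and Δ = (13/2, -2/3), so the interior equations h_(i-1)·m_(i-1) + 2(h_(i-1)+h_i)·m_i + h_i·m_(i+1) = 6(Δ_i − Δ_(i-1)) read
  2·m_0 + 10·m_1 + 3·m_2 = 6(Δ_1 - Δ_0) = -43
Clamped end conditions give two more equations: 2h_0·m_0 + h_0·m_1 = 6(Δ_0 - S'(-1)) = 75 and h_1·m_1 + 2h_1·m_2 = 6(S'(4) - Δ_1) = 10.
Solving: m_0 = 489/20, m_1 = -57/5, m_2 = 221/30.
On [-1, 1], S(t) = -4 - 6·(t + 1) + 489/40·(t + 1)² - 239/80·(t + 1)³.
With (t + 1) = 4/3: S(1/3) = 358/135.

2.6519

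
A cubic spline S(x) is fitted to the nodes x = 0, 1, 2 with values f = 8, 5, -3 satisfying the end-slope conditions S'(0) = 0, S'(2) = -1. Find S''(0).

-2

Let σ_i = S''(x_i). Step sizes h_i = 1, 1; slopes of the chords Δ_i = (y_(i+1) - y_i)/h_i = -3, -8.
  1·σ_0 + 4·σ_1 + 1·σ_2 = 6(Δ_1 - Δ_0) = -30
Clamped end conditions give two more equations: 2h_0·σ_0 + h_0·σ_1 = 6(Δ_0 - S'(0)) = -18 and h_1·σ_1 + 2h_1·σ_2 = 6(S'(2) - Δ_1) = 42.
Hence σ_0 = -2, σ_1 = -14, σ_2 = 28.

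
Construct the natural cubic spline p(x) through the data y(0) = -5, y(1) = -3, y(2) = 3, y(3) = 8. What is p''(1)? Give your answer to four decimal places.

With M_i denoting the second derivative at x_i, h_i = 1, 1, 1, and Δ_i = (y_(i+1) − y_i)/h_i = 2, 6, 5:
  1·M_0 + 4·M_1 + 1·M_2 = 6(Δ_1 - Δ_0) = 24
  1·M_1 + 4·M_2 + 1·M_3 = 6(Δ_2 - Δ_1) = -6
Natural end conditions: M_0 = M_3 = 0.
Forward elimination and back-substitution give M_0 = 0, M_1 = 34/5, M_2 = -16/5, M_3 = 0.

6.8000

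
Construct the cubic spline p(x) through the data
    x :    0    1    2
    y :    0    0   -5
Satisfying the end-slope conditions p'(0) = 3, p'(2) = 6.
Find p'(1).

-6

Put M_i = p'' at the i-th knot. Here h = (1, 1) and Δ = (0, -5), so the interior equations h_(i-1)·M_(i-1) + 2(h_(i-1)+h_i)·M_i + h_i·M_(i+1) = 6(Δ_i − Δ_(i-1)) read
  1·M_0 + 4·M_1 + 1·M_2 = 6(Δ_1 - Δ_0) = -30
Clamped end conditions give two more equations: 2h_0·M_0 + h_0·M_1 = 6(Δ_0 - p'(0)) = -18 and h_1·M_1 + 2h_1·M_2 = 6(p'(2) - Δ_1) = 66.
Forward elimination and back-substitution give M_0 = 0, M_1 = -18, M_2 = 42.
On [1, 2], p'(x) = b_1 + 2c_1·(x - 1) + 3d_1·(x - 1)² with b_1 = Δ_1 - h_1(2M_1 + M_2)/6 = -6, c_1 = M_1/2 = -9, d_1 = (M_2 - M_1)/(6h_1) = 10. So p'(1) = -6.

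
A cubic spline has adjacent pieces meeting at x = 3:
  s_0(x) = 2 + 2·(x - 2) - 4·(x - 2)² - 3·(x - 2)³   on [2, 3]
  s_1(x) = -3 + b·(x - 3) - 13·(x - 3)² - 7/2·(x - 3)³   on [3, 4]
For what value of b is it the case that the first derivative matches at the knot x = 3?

s_0'(x) = 2 - 8·(x - 2) - 9·(x - 2)², so s_0'(3) = -15. On the right, s_1'(3) = b, so b = -15.

-15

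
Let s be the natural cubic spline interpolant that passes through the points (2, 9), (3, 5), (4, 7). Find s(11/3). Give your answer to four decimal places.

Write σ_i for s''(x_i). With h_i = 1, 1 and divided differences Δ_i = -4, 2, the continuity of s' gives the tridiagonal system
  1·σ_0 + 4·σ_1 + 1·σ_2 = 6(Δ_1 - Δ_0) = 36
Natural end conditions: σ_0 = σ_2 = 0.
Solving: σ_0 = 0, σ_1 = 9, σ_2 = 0.
On [3, 4], s(x) = 5 - 1·(x - 3) + 9/2·(x - 3)² - 3/2·(x - 3)³.
With (x - 3) = 2/3: s(11/3) = 53/9.

5.8889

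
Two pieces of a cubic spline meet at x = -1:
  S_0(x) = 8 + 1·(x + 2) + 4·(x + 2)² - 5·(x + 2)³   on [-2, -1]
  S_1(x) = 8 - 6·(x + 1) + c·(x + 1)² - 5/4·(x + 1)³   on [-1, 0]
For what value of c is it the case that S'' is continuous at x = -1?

S_0''(x) = 8 - 30·(x + 2), so S_0''(-1) = -22. On the right, S_1''(-1) = 2c, so c = -11.

-11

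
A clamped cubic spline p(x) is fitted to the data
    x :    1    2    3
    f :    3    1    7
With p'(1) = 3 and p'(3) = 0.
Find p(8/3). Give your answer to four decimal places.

Let M_i = p''(x_i). Step sizes h_i = 1, 1; slopes of the chords Δ_i = (y_(i+1) - y_i)/h_i = -2, 6.
  1·M_0 + 4·M_1 + 1·M_2 = 6(Δ_1 - Δ_0) = 48
Clamped end conditions give two more equations: 2h_0·M_0 + h_0·M_1 = 6(Δ_0 - p'(1)) = -30 and h_1·M_1 + 2h_1·M_2 = 6(p'(3) - Δ_1) = -36.
Solving: M_0 = -57/2, M_1 = 27, M_2 = -63/2.
On [2, 3], p(x) = 1 + 9/4·(x - 2) + 27/2·(x - 2)² - 39/4·(x - 2)³.
With (x - 2) = 2/3: p(8/3) = 101/18.

5.6111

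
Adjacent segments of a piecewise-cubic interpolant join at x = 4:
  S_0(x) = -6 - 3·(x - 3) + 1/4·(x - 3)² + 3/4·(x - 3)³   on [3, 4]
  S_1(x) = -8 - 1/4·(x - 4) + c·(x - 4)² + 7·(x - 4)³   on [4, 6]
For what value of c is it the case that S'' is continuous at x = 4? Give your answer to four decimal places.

2.5000

S_0''(x) = 1/2 + 9/2·(x - 3), so S_0''(4) = 5. On the right, S_1''(4) = 2c, so c = 5/2.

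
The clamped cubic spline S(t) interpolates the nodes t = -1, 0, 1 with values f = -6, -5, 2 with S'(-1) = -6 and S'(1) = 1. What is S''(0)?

Put σ_i = S'' at the i-th knot. Here h = (1, 1) and Δ = (1, 7), so the interior equations h_(i-1)·σ_(i-1) + 2(h_(i-1)+h_i)·σ_i + h_i·σ_(i+1) = 6(Δ_i − Δ_(i-1)) read
  1·σ_0 + 4·σ_1 + 1·σ_2 = 6(Δ_1 - Δ_0) = 36
Clamped end conditions give two more equations: 2h_0·σ_0 + h_0·σ_1 = 6(Δ_0 - S'(-1)) = 42 and h_1·σ_1 + 2h_1·σ_2 = 6(S'(1) - Δ_1) = -36.
Hence σ_0 = 31/2, σ_1 = 11, σ_2 = -47/2.

11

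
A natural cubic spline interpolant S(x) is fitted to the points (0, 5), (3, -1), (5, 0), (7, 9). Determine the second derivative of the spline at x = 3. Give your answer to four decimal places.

With M_i denoting the second derivative at x_i, h_i = 3, 2, 2, and Δ_i = (y_(i+1) − y_i)/h_i = -2, 1/2, 9/2:
  3·M_0 + 10·M_1 + 2·M_2 = 6(Δ_1 - Δ_0) = 15
  2·M_1 + 8·M_2 + 2·M_3 = 6(Δ_2 - Δ_1) = 24
Natural end conditions: M_0 = M_3 = 0.
Hence M_0 = 0, M_1 = 18/19, M_2 = 105/38, M_3 = 0.

0.9474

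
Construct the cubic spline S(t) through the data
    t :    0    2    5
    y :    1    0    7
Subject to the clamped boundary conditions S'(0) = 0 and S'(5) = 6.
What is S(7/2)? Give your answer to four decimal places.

Write σ_i for S''(x_i). With h_i = 2, 3 and divided differences Δ_i = -1/2, 7/3, the continuity of S' gives the tridiagonal system
  2·σ_0 + 10·σ_1 + 3·σ_2 = 6(Δ_1 - Δ_0) = 17
Clamped end conditions give two more equations: 2h_0·σ_0 + h_0·σ_1 = 6(Δ_0 - S'(0)) = -3 and h_1·σ_1 + 2h_1·σ_2 = 6(S'(5) - Δ_1) = 22.
Hence σ_0 = -5/4, σ_1 = 1, σ_2 = 19/6.
On [2, 5], S(t) = 0 - 1/4·(t - 2) + 1/2·(t - 2)² + 13/108·(t - 2)³.
With (t - 2) = 3/2: S(7/2) = 37/32.

1.1563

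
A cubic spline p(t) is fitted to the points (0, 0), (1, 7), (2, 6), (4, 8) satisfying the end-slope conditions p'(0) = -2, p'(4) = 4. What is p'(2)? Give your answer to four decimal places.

Let M_i = p''(x_i). Step sizes h_i = 1, 1, 2; slopes of the chords Δ_i = (y_(i+1) - y_i)/h_i = 7, -1, 1.
  1·M_0 + 4·M_1 + 1·M_2 = 6(Δ_1 - Δ_0) = -48
  1·M_1 + 6·M_2 + 2·M_3 = 6(Δ_2 - Δ_1) = 12
Clamped end conditions give two more equations: 2h_0·M_0 + h_0·M_1 = 6(Δ_0 - p'(0)) = 54 and h_2·M_2 + 2h_2·M_3 = 6(p'(4) - Δ_2) = 18.
Solving the tridiagonal system: M_0 = 423/11, M_1 = -252/11, M_2 = 57/11, M_3 = 21/11.
On [2, 4], p'(t) = b_2 + 2c_2·(t - 2) + 3d_2·(t - 2)² with b_2 = Δ_2 - h_2(2M_2 + M_3)/6 = -34/11, c_2 = M_2/2 = 57/22, d_2 = (M_3 - M_2)/(6h_2) = -3/11. So p'(2) = -34/11.

-3.0909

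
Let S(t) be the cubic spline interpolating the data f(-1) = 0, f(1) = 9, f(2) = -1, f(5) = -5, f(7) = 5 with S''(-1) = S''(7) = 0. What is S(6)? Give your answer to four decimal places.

Write m_i for S''(x_i). With h_i = 2, 1, 3, 2 and divided differences Δ_i = 9/2, -10, -4/3, 5, the continuity of S' gives the tridiagonal system
  2·m_0 + 6·m_1 + 1·m_2 = 6(Δ_1 - Δ_0) = -87
  1·m_1 + 8·m_2 + 3·m_3 = 6(Δ_2 - Δ_1) = 52
  3·m_2 + 10·m_3 + 2·m_4 = 6(Δ_3 - Δ_2) = 38
Natural end conditions: m_0 = m_4 = 0.
Solving the tridiagonal system: m_0 = 0, m_1 = -6583/416, m_2 = 1653/208, m_3 = 589/416, m_4 = 0.
On [5, 7], S(t) = -5 + 2531/624·(t - 5) + 589/832·(t - 5)² - 589/4992·(t - 5)³.
With (t - 5) = 1: S(6) = -589/1664.

-0.3540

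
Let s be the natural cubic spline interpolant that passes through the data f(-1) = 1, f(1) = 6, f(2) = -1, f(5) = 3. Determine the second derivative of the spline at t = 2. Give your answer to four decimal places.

Write M_i for s''(x_i). With h_i = 2, 1, 3 and divided differences Δ_i = 5/2, -7, 4/3, the continuity of s' gives the tridiagonal system
  2·M_0 + 6·M_1 + 1·M_2 = 6(Δ_1 - Δ_0) = -57
  1·M_1 + 8·M_2 + 3·M_3 = 6(Δ_2 - Δ_1) = 50
Natural end conditions: M_0 = M_3 = 0.
Solving: M_0 = 0, M_1 = -506/47, M_2 = 357/47, M_3 = 0.

7.5957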